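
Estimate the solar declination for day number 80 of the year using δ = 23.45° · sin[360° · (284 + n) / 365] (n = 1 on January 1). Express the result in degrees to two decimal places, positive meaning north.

-0.40°

360 × (284 + 80) / 365 = 359.014°; sin(359.014°) = -0.0172.
δ = 23.45 × -0.0172 = -0.403° ≈ -0.40°.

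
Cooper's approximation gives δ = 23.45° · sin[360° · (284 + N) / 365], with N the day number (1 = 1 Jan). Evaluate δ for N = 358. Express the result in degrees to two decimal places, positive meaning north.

360 × (284 + 358) / 365 = 633.205°; sin(633.205°) = -0.9984.
δ = 23.45 × -0.9984 = -23.412° ≈ -23.41°.

-23.41°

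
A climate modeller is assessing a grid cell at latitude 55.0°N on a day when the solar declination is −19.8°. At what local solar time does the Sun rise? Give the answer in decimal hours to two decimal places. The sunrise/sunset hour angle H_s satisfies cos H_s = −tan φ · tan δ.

8.06 h

cos H_s = −tan(55.0°) · tan(-19.8°) = 0.5142, so H_s = arccos(0.5142) = 59.06°.
Sunrise is at 12 − H_s/15 = 12 − 3.937 = 8.063 h local solar time.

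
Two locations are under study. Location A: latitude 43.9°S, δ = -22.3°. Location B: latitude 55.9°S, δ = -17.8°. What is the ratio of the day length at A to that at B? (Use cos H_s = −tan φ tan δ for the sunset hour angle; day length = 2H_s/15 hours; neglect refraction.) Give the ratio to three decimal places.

A: H_s = arccos(−tan -43.9° · tan -22.3°) = 113.25°, so 2H_s/15 = 15.1000 h.
B: H_s = arccos(−tan -55.9° · tan -17.8°) = 118.31°, so 2H_s/15 = 15.7747 h.
Ratio A/B = 15.1000 / 15.7747 = 0.9572.

0.957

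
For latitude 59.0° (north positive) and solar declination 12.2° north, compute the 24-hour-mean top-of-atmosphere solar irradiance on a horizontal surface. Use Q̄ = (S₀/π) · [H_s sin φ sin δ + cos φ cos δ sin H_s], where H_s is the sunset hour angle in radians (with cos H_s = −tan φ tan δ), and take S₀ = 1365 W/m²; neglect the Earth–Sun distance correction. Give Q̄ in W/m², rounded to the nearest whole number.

The sunset hour angle satisfies cos H_s = −tan φ tan δ = -0.3598, giving H_s = 111.09°. In radians, H_s = 1.9389.
H_s sin φ sin δ = 1.9389 × 0.8572 × 0.2113 = 0.3512.
cos φ cos δ sin H_s = 0.5150 × 0.9774 × 0.9330 = 0.4696.
Q̄ = (1365/π) × (0.3512 + 0.4696) = 434.49 × 0.8208 = 356.63 W/m².

357 W/m²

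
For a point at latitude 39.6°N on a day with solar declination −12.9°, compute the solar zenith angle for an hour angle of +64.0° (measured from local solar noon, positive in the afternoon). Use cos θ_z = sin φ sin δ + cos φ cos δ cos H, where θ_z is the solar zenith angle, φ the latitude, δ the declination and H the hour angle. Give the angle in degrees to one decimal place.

cos θ_z = sin(39.6°) sin(-12.9°) + cos(39.6°) cos(-12.9°) cos(64.00°) = -0.1423 + 0.3292 = 0.1869.
θ_z = arccos(0.1869) = 79.23°.

79.2°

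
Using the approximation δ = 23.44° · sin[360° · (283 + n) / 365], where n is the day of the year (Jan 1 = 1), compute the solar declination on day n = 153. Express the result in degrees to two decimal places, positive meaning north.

+22.03°

360 × (283 + 153) / 365 = 430.027°; sin(430.027°) = 0.9399.
δ = 23.44 × 0.9399 = 22.031° ≈ +22.03°.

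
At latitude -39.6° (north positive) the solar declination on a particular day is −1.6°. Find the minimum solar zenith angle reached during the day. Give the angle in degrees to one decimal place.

At local solar noon the hour angle is zero, so the zenith angle is |φ − δ| = |-39.6° − (-1.6°)| = 38.0°.

38.0°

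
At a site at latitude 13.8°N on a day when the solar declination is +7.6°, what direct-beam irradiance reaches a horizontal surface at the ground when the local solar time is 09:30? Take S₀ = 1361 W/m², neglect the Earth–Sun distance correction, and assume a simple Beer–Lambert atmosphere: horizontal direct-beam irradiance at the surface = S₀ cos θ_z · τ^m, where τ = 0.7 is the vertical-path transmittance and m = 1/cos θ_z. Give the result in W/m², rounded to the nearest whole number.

Hour angle H = 15° × (9.5 − 12) = -37.50°.
With φ = 13.8°, δ = 7.6°, H = -37.50°: sin φ sin δ = 0.0315, cos φ cos δ cos H = 0.7637, so cos θ_z = 0.7952.
Air mass m = 1/cos θ_z = 1/0.7952 = 1.258; τ^m = 0.7^1.258 = 0.6385.
Surface direct beam = 1361 × 0.7952 × 0.6385 = 691.03 W/m².

691 W/m²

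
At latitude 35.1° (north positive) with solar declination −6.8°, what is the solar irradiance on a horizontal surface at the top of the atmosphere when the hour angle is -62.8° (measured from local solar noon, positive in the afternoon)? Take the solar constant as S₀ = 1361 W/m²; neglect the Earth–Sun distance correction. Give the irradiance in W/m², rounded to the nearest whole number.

cos θ_z = sin(35.1°) sin(-6.8°) + cos(35.1°) cos(-6.8°) cos(-62.80°) = -0.0681 + 0.3713 = 0.3032.
Top-of-atmosphere irradiance = S₀ cos θ_z = 1361 × 0.3032 = 412.66 W/m².

413 W/m²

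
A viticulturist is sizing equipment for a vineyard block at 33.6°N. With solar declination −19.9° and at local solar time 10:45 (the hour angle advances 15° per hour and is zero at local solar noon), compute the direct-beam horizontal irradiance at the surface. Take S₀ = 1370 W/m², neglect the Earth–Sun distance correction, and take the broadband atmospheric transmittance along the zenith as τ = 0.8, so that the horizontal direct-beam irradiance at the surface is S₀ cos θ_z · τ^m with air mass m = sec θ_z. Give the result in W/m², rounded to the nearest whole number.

506 W/m²

Hour angle H = 15° × (10.75 − 12) = -18.75°.
cos θ_z = sin φ sin δ + cos φ cos δ cos H = (0.5534)(-0.3404) + (0.8329)(0.9403)(0.9469) = 0.5532.
Air mass m = 1/cos θ_z = 1/0.5532 = 1.808; τ^m = 0.8^1.808 = 0.6680.
Surface direct beam = 1370 × 0.5532 × 0.6680 = 506.27 W/m².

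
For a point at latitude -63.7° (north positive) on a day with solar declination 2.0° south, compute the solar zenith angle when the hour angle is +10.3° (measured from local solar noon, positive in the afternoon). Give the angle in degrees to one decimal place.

cos θ_z = sin φ sin δ + cos φ cos δ cos H = (-0.8965)(-0.0349) + (0.4431)(0.9994)(0.9839) = 0.4670.
θ_z = arccos(0.4670) = 62.16°.

62.2°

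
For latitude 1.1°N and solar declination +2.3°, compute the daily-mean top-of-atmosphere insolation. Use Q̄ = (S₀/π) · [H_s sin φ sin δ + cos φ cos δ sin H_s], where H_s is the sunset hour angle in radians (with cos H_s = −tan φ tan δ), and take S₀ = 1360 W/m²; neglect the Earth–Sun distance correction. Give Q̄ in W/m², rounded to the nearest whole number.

433 W/m²

−tan φ tan δ = −(0.0192)(0.0402) = -0.0008; H_s = arccos(-0.0008) = 90.05°. In radians, H_s = 1.5717.
H_s sin φ sin δ = 1.5717 × 0.0192 × 0.0401 = 0.0012.
cos φ cos δ sin H_s = 0.9998 × 0.9992 × 1.0000 = 0.9990.
Q̄ = (1360/π) × (0.0012 + 0.9990) = 432.90 × 1.0002 = 432.99 W/m².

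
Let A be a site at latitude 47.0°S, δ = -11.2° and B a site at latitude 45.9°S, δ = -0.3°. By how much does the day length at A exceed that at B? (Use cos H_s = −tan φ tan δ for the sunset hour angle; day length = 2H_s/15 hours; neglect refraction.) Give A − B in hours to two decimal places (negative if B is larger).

A: H_s = arccos(−tan -47.0° · tan -11.2°) = 102.26°, so 2H_s/15 = 13.6347 h.
B: H_s = arccos(−tan -45.9° · tan -0.3°) = 90.31°, so 2H_s/15 = 12.0413 h.
A − B = 13.6347 − 12.0413 = 1.5934 h.

+1.59 h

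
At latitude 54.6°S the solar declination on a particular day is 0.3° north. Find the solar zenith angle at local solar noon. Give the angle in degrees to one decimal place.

At local solar noon the hour angle is zero, so the zenith angle is |φ − δ| = |-54.6° − (0.3°)| = 54.9°.

54.9°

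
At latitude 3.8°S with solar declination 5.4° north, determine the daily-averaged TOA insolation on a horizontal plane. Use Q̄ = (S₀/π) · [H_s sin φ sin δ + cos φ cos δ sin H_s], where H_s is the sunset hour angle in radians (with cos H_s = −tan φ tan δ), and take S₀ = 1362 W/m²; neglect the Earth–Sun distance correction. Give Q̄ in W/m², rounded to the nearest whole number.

The sunset hour angle satisfies cos H_s = −tan φ tan δ = 0.0063, giving H_s = 89.64°. In radians, H_s = 1.5645.
H_s sin φ sin δ = 1.5645 × -0.0663 × 0.0941 = -0.0098.
cos φ cos δ sin H_s = 0.9978 × 0.9956 × 1.0000 = 0.9934.
Q̄ = (1362/π) × (-0.0098 + 0.9934) = 433.54 × 0.9836 = 426.43 W/m².

426 W/m²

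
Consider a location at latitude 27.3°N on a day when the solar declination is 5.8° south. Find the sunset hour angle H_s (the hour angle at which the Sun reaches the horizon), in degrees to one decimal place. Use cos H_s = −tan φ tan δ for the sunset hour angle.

87.0°

The sunset hour angle satisfies cos H_s = −tan φ tan δ = 0.0524, giving H_s = 87.00°.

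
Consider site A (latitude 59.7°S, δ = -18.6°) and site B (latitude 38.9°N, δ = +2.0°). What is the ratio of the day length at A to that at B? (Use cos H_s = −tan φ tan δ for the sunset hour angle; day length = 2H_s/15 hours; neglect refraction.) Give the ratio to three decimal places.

A: H_s = arccos(−tan -59.7° · tan -18.6°) = 125.16°, so 2H_s/15 = 16.6880 h.
B: H_s = arccos(−tan 38.9° · tan 2.0°) = 91.61°, so 2H_s/15 = 12.2147 h.
Ratio A/B = 16.6880 / 12.2147 = 1.3662.

1.366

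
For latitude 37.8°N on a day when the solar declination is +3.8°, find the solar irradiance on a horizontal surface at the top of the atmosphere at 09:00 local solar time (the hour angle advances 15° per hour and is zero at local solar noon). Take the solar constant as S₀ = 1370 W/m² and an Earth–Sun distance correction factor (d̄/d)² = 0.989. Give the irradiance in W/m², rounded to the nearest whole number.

Hour angle H = 15° × (9 − 12) = -45.00°.
cos θ_z = sin(37.8°) sin(3.8°) + cos(37.8°) cos(3.8°) cos(-45.00°) = 0.0406 + 0.5575 = 0.5981.
Top-of-atmosphere irradiance = S₀ (d̄/d)² cos θ_z = 1370 × 0.989 × 0.5981 = 810.38 W/m².

810 W/m²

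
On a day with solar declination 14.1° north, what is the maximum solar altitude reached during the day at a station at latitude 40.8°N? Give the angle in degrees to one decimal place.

63.3°

At local solar noon the hour angle is zero, so the elevation is 90° − |φ − δ| = 90° − |40.8° − (14.1°)| = 90° − 26.7° = 63.3°.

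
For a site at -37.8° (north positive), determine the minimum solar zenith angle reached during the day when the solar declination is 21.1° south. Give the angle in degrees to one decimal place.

16.7°

At local solar noon the hour angle is zero, so the zenith angle is |φ − δ| = |-37.8° − (-21.1°)| = 16.7°.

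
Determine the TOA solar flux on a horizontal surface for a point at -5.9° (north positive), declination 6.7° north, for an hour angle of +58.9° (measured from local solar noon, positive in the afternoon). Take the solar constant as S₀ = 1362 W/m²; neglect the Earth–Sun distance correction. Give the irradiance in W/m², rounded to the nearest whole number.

With φ = -5.9°, δ = 6.7°, H = 58.90°: sin φ sin δ = -0.0120, cos φ cos δ cos H = 0.5103, so cos θ_z = 0.4983.
Top-of-atmosphere irradiance = S₀ cos θ_z = 1362 × 0.4983 = 678.68 W/m².

679 W/m²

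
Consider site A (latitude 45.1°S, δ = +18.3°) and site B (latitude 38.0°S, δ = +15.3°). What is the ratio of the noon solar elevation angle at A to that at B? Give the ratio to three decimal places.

0.725

A: 90° − |-45.1 − (18.3)| = 26.60°.
B: 90° − |-38.0 − (15.3)| = 36.70°.
Ratio A/B = 26.6000 / 36.7000 = 0.7248.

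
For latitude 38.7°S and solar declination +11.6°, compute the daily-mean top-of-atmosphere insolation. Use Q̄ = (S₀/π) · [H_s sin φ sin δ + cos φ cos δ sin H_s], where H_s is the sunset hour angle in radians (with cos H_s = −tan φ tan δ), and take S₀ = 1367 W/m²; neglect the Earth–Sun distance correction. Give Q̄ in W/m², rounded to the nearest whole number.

251 W/m²

The sunset hour angle satisfies cos H_s = −tan φ tan δ = 0.1645, giving H_s = 80.53°. In radians, H_s = 1.4055.
H_s sin φ sin δ = 1.4055 × -0.6252 × 0.2011 = -0.1767.
cos φ cos δ sin H_s = 0.7804 × 0.9796 × 0.9864 = 0.7541.
Q̄ = (1367/π) × (-0.1767 + 0.7541) = 435.13 × 0.5774 = 251.24 W/m².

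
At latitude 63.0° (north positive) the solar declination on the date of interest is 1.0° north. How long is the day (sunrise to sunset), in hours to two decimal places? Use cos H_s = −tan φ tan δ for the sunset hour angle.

−tan φ tan δ = −(1.9626)(0.0175) = -0.0343; H_s = arccos(-0.0343) = 91.97°.
Day length = 2 H_s / 15° h⁻¹ = 183.94° / 15 = 12.263 h.

12.26 hours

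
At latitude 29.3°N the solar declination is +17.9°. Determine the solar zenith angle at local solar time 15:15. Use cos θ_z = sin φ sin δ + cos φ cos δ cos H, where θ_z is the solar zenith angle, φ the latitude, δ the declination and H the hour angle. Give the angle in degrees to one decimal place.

45.8°

Hour angle H = 15° × (15.25 − 12) = 48.75°.
cos θ_z = sin φ sin δ + cos φ cos δ cos H = (0.4894)(0.3074) + (0.8721)(0.9516)(0.6593) = 0.6976.
θ_z = arccos(0.6976) = 45.77°.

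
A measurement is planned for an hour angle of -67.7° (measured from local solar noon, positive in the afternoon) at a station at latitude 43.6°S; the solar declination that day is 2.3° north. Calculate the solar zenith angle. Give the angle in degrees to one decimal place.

cos θ_z = sin(-43.6°) sin(2.3°) + cos(-43.6°) cos(2.3°) cos(-67.70°) = -0.0277 + 0.2746 = 0.2469.
θ_z = arccos(0.2469) = 75.71°.

75.7°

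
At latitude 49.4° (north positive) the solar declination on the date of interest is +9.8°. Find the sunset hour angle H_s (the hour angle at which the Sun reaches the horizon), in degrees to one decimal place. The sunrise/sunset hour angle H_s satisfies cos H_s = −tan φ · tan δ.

−tan φ tan δ = −(1.1667)(0.1727) = -0.2015; H_s = arccos(-0.2015) = 101.62°.

101.6°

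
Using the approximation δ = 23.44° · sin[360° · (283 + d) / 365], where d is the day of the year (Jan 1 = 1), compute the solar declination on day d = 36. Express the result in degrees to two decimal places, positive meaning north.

360 × (283 + 36) / 365 = 314.630°; sin(314.630°) = -0.7117.
δ = 23.44 × -0.7117 = -16.682° ≈ -16.68°.

-16.68°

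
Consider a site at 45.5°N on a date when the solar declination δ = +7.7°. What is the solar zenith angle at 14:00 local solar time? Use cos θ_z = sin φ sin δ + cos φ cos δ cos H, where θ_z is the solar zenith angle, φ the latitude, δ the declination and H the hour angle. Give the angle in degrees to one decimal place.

45.8°

Hour angle H = 15° × (14 − 12) = 30.00°.
cos θ_z = sin(45.5°) sin(7.7°) + cos(45.5°) cos(7.7°) cos(30.00°) = 0.0956 + 0.6015 = 0.6971.
θ_z = arccos(0.6971) = 45.81°.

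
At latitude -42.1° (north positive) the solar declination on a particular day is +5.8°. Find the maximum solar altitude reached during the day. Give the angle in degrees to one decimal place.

At local solar noon the hour angle is zero, so the elevation is 90° − |φ − δ| = 90° − |-42.1° − (5.8°)| = 90° − 47.9° = 42.1°.

42.1°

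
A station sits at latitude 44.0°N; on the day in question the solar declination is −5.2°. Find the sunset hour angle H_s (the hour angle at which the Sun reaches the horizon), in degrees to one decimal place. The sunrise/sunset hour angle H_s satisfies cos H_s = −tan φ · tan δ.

85.0°

The sunset hour angle satisfies cos H_s = −tan φ tan δ = 0.0879, giving H_s = 84.96°.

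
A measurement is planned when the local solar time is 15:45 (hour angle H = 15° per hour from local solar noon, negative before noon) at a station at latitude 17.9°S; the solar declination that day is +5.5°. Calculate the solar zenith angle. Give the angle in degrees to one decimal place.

60.2°

Hour angle H = 15° × (15.75 − 12) = 56.25°.
With φ = -17.9°, δ = 5.5°, H = 56.25°: sin φ sin δ = -0.0295, cos φ cos δ cos H = 0.5262, so cos θ_z = 0.4967.
θ_z = arccos(0.4967) = 60.22°.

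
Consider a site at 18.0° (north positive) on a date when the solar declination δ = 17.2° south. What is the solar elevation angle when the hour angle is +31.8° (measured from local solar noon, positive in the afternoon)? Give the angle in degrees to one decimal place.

42.9°

cos θ_z = sin(18.0°) sin(-17.2°) + cos(18.0°) cos(-17.2°) cos(31.80°) = -0.0914 + 0.7721 = 0.6807.
θ_z = arccos(0.6807) = 47.10°, so the elevation is 90° − 47.10° = 42.90°.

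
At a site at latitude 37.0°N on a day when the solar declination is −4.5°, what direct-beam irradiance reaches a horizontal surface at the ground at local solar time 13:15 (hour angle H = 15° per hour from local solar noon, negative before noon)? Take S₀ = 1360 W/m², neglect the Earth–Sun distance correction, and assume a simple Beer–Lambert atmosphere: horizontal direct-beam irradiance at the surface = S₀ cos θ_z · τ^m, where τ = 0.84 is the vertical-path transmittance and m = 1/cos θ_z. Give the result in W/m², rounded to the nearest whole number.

751 W/m²

Hour angle H = 15° × (13.25 − 12) = 18.75°.
With φ = 37.0°, δ = -4.5°, H = 18.75°: sin φ sin δ = -0.0472, cos φ cos δ cos H = 0.7539, so cos θ_z = 0.7067.
Air mass m = 1/cos θ_z = 1/0.7067 = 1.415; τ^m = 0.84^1.415 = 0.7814.
Surface direct beam = 1360 × 0.7067 × 0.7814 = 751.01 W/m².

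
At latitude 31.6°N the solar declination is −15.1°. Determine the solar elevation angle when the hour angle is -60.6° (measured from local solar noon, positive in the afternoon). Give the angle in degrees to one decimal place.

cos θ_z = sin φ sin δ + cos φ cos δ cos H = (0.5240)(-0.2605) + (0.8517)(0.9655)(0.4909) = 0.2672.
θ_z = arccos(0.2672) = 74.50°, so the elevation is 90° − 74.50° = 15.50°.

15.5°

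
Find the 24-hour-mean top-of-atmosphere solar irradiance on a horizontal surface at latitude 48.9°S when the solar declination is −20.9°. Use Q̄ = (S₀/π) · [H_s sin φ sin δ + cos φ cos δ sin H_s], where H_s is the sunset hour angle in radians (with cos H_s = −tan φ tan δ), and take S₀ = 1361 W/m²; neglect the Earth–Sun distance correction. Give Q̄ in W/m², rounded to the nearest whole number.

475 W/m²

−tan φ tan δ = −(-1.1463)(-0.3819) = -0.4378; H_s = arccos(-0.4378) = 115.96°. In radians, H_s = 2.0239.
H_s sin φ sin δ = 2.0239 × -0.7536 × -0.3567 = 0.5440.
cos φ cos δ sin H_s = 0.6574 × 0.9342 × 0.8991 = 0.5522.
Q̄ = (1361/π) × (0.5440 + 0.5522) = 433.22 × 1.0962 = 474.90 W/m².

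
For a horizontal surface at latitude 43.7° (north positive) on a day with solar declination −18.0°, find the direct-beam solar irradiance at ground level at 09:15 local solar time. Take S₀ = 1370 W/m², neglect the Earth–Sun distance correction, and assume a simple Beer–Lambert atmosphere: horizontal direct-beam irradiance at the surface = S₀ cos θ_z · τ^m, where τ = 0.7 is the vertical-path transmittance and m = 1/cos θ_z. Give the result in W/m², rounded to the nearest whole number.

128 W/m²

Hour angle H = 15° × (9.25 − 12) = -41.25°.
cos θ_z = sin φ sin δ + cos φ cos δ cos H = (0.6909)(-0.3090) + (0.7230)(0.9511)(0.7518) = 0.3035.
Air mass m = 1/cos θ_z = 1/0.3035 = 3.295; τ^m = 0.7^3.295 = 0.3087.
Surface direct beam = 1370 × 0.3035 × 0.3087 = 128.36 W/m².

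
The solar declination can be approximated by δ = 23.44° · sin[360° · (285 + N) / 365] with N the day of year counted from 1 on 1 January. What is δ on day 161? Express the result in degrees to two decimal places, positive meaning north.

360 × (285 + 161) / 365 = 439.890°; sin(439.890°) = 0.9845.
δ = 23.44 × 0.9845 = 23.077° ≈ +23.08°.

+23.08°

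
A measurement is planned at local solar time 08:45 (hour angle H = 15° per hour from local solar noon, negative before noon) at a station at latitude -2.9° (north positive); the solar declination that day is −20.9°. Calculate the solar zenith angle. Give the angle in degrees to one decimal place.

50.7°

Hour angle H = 15° × (8.75 − 12) = -48.75°.
cos θ_z = sin(-2.9°) sin(-20.9°) + cos(-2.9°) cos(-20.9°) cos(-48.75°) = 0.0180 + 0.6152 = 0.6332.
θ_z = arccos(0.6332) = 50.71°.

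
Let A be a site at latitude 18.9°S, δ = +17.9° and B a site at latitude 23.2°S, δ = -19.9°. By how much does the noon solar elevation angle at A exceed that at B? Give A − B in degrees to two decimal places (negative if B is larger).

-33.50°

A: 90° − |-18.9 − (17.9)| = 53.20°.
B: 90° − |-23.2 − (-19.9)| = 86.70°.
A − B = 53.20 − 86.70 = -33.50°.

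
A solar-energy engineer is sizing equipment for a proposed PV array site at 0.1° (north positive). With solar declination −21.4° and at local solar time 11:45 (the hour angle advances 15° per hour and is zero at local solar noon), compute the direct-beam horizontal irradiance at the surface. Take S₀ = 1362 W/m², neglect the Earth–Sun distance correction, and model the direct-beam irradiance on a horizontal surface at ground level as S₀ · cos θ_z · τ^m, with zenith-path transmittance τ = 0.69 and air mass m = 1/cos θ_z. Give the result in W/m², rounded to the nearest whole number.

Hour angle H = 15° × (11.75 − 12) = -3.75°.
With φ = 0.1°, δ = -21.4°, H = -3.75°: sin φ sin δ = -0.0006, cos φ cos δ cos H = 0.9291, so cos θ_z = 0.9285.
Air mass m = 1/cos θ_z = 1/0.9285 = 1.077; τ^m = 0.69^1.077 = 0.6706.
Surface direct beam = 1362 × 0.9285 × 0.6706 = 848.05 W/m².

848 W/m²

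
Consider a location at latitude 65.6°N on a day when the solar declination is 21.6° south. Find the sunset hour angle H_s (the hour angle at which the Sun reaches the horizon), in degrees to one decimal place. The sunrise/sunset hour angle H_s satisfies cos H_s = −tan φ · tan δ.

The sunset hour angle satisfies cos H_s = −tan φ tan δ = 0.8728, giving H_s = 29.21°.

29.2°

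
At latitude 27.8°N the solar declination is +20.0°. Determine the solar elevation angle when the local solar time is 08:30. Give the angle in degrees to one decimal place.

Hour angle H = 15° × (8.5 − 12) = -52.50°.
With φ = 27.8°, δ = 20.0°, H = -52.50°: sin φ sin δ = 0.1595, cos φ cos δ cos H = 0.5060, so cos θ_z = 0.6655.
θ_z = arccos(0.6655) = 48.28°, so the elevation is 90° − 48.28° = 41.72°.

41.7°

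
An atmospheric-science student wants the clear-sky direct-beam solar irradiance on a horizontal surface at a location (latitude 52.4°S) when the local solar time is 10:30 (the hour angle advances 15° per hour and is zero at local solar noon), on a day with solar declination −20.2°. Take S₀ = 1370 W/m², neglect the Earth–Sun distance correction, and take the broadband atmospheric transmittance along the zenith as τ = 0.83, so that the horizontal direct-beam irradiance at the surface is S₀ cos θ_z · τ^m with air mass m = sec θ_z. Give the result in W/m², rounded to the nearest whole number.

Hour angle H = 15° × (10.5 − 12) = -22.50°.
cos θ_z = sin φ sin δ + cos φ cos δ cos H = (-0.7923)(-0.3453) + (0.6101)(0.9385)(0.9239) = 0.8026.
Air mass m = 1/cos θ_z = 1/0.8026 = 1.246; τ^m = 0.83^1.246 = 0.7928.
Surface direct beam = 1370 × 0.8026 × 0.7928 = 871.73 W/m².

872 W/m²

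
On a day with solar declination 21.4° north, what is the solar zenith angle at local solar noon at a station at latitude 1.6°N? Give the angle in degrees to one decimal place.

19.8°

At local solar noon the hour angle is zero, so the zenith angle is |φ − δ| = |1.6° − (21.4°)| = 19.8°.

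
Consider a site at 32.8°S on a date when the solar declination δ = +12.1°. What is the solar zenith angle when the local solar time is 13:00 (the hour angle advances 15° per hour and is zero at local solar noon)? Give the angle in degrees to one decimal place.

Hour angle H = 15° × (13 − 12) = 15.00°.
cos θ_z = sin(-32.8°) sin(12.1°) + cos(-32.8°) cos(12.1°) cos(15.00°) = -0.1136 + 0.7939 = 0.6803.
θ_z = arccos(0.6803) = 47.13°.

47.1°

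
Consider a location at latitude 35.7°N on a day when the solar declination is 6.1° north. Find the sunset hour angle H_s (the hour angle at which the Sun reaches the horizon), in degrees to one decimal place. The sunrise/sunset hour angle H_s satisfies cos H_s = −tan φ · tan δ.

94.4°

cos H_s = −tan(35.7°) · tan(6.1°) = -0.0768, so H_s = arccos(-0.0768) = 94.40°.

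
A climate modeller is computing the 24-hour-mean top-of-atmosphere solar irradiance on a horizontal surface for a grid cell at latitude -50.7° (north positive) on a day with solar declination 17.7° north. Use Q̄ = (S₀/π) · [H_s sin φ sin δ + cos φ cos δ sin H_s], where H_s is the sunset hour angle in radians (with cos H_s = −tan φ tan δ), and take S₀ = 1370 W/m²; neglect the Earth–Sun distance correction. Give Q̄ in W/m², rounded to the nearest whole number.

122 W/m²

cos H_s = −tan(-50.7°) · tan(17.7°) = 0.3899, so H_s = arccos(0.3899) = 67.05°. In radians, H_s = 1.1702.
H_s sin φ sin δ = 1.1702 × -0.7738 × 0.3040 = -0.2753.
cos φ cos δ sin H_s = 0.6334 × 0.9527 × 0.9208 = 0.5556.
Q̄ = (1370/π) × (-0.2753 + 0.5556) = 436.08 × 0.2803 = 122.23 W/m².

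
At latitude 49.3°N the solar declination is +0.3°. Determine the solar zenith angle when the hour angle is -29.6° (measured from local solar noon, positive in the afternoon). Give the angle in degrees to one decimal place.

55.2°

With φ = 49.3°, δ = 0.3°, H = -29.60°: sin φ sin δ = 0.0040, cos φ cos δ cos H = 0.5670, so cos θ_z = 0.5710.
θ_z = arccos(0.5710) = 55.18°.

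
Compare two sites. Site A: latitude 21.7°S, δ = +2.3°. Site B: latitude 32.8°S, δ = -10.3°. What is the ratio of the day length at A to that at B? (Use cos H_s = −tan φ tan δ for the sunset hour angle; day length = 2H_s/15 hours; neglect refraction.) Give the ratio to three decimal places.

A: H_s = arccos(−tan -21.7° · tan 2.3°) = 89.08°, so 2H_s/15 = 11.8773 h.
B: H_s = arccos(−tan -32.8° · tan -10.3°) = 96.73°, so 2H_s/15 = 12.8973 h.
Ratio A/B = 11.8773 / 12.8973 = 0.9209.

0.921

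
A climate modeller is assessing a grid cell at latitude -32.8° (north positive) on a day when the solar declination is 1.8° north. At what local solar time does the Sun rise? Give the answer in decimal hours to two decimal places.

−tan φ tan δ = −(-0.6445)(0.0314) = 0.0202; H_s = arccos(0.0202) = 88.84°.
Sunrise is at 12 − H_s/15 = 12 − 5.923 = 6.077 h local solar time.

6.08 h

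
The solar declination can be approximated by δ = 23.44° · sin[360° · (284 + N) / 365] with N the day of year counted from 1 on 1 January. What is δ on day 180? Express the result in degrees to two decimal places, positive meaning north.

360 × (284 + 180) / 365 = 457.644°; sin(457.644°) = 0.9911.
δ = 23.44 × 0.9911 = 23.231° ≈ +23.23°.

+23.23°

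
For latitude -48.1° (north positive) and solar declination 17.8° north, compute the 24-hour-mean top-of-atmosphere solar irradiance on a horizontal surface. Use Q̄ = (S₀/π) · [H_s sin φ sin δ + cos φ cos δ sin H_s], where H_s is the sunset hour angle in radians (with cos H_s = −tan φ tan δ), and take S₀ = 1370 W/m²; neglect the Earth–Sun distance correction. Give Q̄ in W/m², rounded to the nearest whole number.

139 W/m²

−tan φ tan δ = −(-1.1145)(0.3211) = 0.3579; H_s = arccos(0.3579) = 69.03°. In radians, H_s = 1.2048.
H_s sin φ sin δ = 1.2048 × -0.7443 × 0.3057 = -0.2741.
cos φ cos δ sin H_s = 0.6678 × 0.9521 × 0.9338 = 0.5937.
Q̄ = (1370/π) × (-0.2741 + 0.5937) = 436.08 × 0.3196 = 139.37 W/m².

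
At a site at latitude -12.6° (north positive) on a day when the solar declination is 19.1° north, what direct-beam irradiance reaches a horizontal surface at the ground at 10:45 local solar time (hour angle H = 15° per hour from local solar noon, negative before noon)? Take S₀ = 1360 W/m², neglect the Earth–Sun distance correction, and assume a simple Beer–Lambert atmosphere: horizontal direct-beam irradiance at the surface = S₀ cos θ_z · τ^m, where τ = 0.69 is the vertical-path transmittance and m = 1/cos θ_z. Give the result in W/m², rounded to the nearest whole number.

687 W/m²

Hour angle H = 15° × (10.75 − 12) = -18.75°.
With φ = -12.6°, δ = 19.1°, H = -18.75°: sin φ sin δ = -0.0714, cos φ cos δ cos H = 0.8733, so cos θ_z = 0.8019.
Air mass m = 1/cos θ_z = 1/0.8019 = 1.247; τ^m = 0.69^1.247 = 0.6296.
Surface direct beam = 1360 × 0.8019 × 0.6296 = 686.63 W/m².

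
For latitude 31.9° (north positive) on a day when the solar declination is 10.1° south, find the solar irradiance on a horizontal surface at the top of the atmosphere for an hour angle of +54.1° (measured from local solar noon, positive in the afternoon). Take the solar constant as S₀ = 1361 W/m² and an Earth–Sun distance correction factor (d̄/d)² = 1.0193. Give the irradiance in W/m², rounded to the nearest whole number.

551 W/m²

cos θ_z = sin(31.9°) sin(-10.1°) + cos(31.9°) cos(-10.1°) cos(54.10°) = -0.0927 + 0.4901 = 0.3974.
Top-of-atmosphere irradiance = S₀ (d̄/d)² cos θ_z = 1361 × 1.0193 × 0.3974 = 551.30 W/m².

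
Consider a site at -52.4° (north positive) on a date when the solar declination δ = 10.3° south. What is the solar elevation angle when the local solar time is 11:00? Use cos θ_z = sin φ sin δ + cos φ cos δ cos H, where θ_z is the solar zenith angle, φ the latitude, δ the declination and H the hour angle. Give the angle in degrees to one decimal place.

46.2°

Hour angle H = 15° × (11 − 12) = -15.00°.
cos θ_z = sin φ sin δ + cos φ cos δ cos H = (-0.7923)(-0.1788) + (0.6101)(0.9839)(0.9659) = 0.7215.
θ_z = arccos(0.7215) = 43.82°, so the elevation is 90° − 43.82° = 46.18°.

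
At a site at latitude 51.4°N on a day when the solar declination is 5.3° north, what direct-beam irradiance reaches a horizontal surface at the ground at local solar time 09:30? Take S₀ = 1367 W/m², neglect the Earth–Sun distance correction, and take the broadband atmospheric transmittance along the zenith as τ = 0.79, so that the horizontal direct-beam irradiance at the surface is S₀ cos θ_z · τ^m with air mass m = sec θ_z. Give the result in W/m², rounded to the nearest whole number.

Hour angle H = 15° × (9.5 − 12) = -37.50°.
cos θ_z = sin φ sin δ + cos φ cos δ cos H = (0.7815)(0.0924) + (0.6239)(0.9957)(0.7934) = 0.5651.
Air mass m = 1/cos θ_z = 1/0.5651 = 1.770; τ^m = 0.79^1.770 = 0.6589.
Surface direct beam = 1367 × 0.5651 × 0.6589 = 508.99 W/m².

509 W/m²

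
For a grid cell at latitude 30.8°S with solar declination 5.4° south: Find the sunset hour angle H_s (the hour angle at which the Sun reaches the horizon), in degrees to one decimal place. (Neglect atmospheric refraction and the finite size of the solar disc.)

cos H_s = −tan(-30.8°) · tan(-5.4°) = -0.0563, so H_s = arccos(-0.0563) = 93.23°.

93.2°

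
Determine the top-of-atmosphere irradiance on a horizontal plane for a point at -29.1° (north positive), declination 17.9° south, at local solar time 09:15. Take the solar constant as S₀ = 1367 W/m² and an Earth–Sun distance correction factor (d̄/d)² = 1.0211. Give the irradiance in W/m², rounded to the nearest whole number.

Hour angle H = 15° × (9.25 − 12) = -41.25°.
With φ = -29.1°, δ = -17.9°, H = -41.25°: sin φ sin δ = 0.1495, cos φ cos δ cos H = 0.6251, so cos θ_z = 0.7746.
Top-of-atmosphere irradiance = S₀ (d̄/d)² cos θ_z = 1367 × 1.0211 × 0.7746 = 1081.22 W/m².

1081 W/m²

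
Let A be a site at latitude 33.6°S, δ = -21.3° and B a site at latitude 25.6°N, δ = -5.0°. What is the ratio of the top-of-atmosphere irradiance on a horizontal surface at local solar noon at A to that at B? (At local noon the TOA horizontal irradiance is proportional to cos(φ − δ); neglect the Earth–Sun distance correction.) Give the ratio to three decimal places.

A: cos θ_z = cos(-33.6° − (-21.3°)) = 0.9770.
B: cos θ_z = cos(25.6° − (-5.0°)) = 0.8607.
Ratio A/B = 0.9770 / 0.8607 = 1.1351.

1.135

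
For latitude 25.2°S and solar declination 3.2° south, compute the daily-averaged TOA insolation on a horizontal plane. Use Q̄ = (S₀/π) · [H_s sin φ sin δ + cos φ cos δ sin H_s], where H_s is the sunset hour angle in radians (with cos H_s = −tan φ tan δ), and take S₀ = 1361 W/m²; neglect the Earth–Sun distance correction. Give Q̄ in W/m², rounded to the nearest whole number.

408 W/m²

−tan φ tan δ = −(-0.4706)(-0.0559) = -0.0263; H_s = arccos(-0.0263) = 91.51°. In radians, H_s = 1.5972.
H_s sin φ sin δ = 1.5972 × -0.4258 × -0.0558 = 0.0379.
cos φ cos δ sin H_s = 0.9048 × 0.9984 × 0.9997 = 0.9031.
Q̄ = (1361/π) × (0.0379 + 0.9031) = 433.22 × 0.9410 = 407.66 W/m².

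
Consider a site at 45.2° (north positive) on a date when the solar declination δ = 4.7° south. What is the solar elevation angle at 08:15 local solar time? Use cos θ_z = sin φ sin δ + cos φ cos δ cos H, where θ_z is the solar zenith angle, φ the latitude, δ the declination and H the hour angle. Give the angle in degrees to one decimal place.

19.4°

Hour angle H = 15° × (8.25 − 12) = -56.25°.
cos θ_z = sin(45.2°) sin(-4.7°) + cos(45.2°) cos(-4.7°) cos(-56.25°) = -0.0581 + 0.3902 = 0.3321.
θ_z = arccos(0.3321) = 70.60°, so the elevation is 90° − 70.60° = 19.40°.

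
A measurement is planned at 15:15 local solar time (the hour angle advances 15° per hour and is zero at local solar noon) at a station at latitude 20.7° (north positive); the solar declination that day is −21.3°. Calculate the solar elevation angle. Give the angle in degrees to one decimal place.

Hour angle H = 15° × (15.25 − 12) = 48.75°.
With φ = 20.7°, δ = -21.3°, H = 48.75°: sin φ sin δ = -0.1284, cos φ cos δ cos H = 0.5746, so cos θ_z = 0.4462.
θ_z = arccos(0.4462) = 63.50°, so the elevation is 90° − 63.50° = 26.50°.

26.5°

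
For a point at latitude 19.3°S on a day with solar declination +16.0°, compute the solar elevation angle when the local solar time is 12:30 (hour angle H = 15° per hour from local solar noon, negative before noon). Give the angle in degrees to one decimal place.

53.9°

Hour angle H = 15° × (12.5 − 12) = 7.50°.
cos θ_z = sin(-19.3°) sin(16.0°) + cos(-19.3°) cos(16.0°) cos(7.50°) = -0.0911 + 0.8995 = 0.8084.
θ_z = arccos(0.8084) = 36.06°, so the elevation is 90° − 36.06° = 53.94°.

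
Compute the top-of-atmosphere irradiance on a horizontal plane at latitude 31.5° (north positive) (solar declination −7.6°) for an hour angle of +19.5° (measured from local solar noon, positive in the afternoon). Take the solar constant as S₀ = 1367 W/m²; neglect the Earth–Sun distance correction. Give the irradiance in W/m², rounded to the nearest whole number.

995 W/m²

cos θ_z = sin(31.5°) sin(-7.6°) + cos(31.5°) cos(-7.6°) cos(19.50°) = -0.0691 + 0.7967 = 0.7276.
Top-of-atmosphere irradiance = S₀ cos θ_z = 1367 × 0.7276 = 994.63 W/m².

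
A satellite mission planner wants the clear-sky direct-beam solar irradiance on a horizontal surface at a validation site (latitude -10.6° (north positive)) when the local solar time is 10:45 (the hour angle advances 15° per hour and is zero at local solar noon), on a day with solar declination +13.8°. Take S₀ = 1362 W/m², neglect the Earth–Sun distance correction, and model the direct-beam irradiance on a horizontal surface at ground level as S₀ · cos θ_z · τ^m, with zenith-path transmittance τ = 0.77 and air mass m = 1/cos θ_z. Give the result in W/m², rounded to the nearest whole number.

Hour angle H = 15° × (10.75 − 12) = -18.75°.
cos θ_z = sin(-10.6°) sin(13.8°) + cos(-10.6°) cos(13.8°) cos(-18.75°) = -0.0439 + 0.9039 = 0.8600.
Air mass m = 1/cos θ_z = 1/0.8600 = 1.163; τ^m = 0.77^1.163 = 0.7379.
Surface direct beam = 1362 × 0.8600 × 0.7379 = 864.32 W/m².

864 W/m²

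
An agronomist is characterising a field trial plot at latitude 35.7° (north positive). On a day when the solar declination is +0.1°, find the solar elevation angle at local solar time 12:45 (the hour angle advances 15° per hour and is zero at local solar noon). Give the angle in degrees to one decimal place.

52.9°

Hour angle H = 15° × (12.75 − 12) = 11.25°.
cos θ_z = sin(35.7°) sin(0.1°) + cos(35.7°) cos(0.1°) cos(11.25°) = 0.0010 + 0.7965 = 0.7975.
θ_z = arccos(0.7975) = 37.11°, so the elevation is 90° − 37.11° = 52.89°.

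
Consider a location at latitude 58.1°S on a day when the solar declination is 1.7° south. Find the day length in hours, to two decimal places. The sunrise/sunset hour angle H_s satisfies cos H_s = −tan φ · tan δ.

The sunset hour angle satisfies cos H_s = −tan φ tan δ = -0.0477, giving H_s = 92.73°.
Day length = 2 H_s / 15° h⁻¹ = 185.46° / 15 = 12.364 h.

12.36 hours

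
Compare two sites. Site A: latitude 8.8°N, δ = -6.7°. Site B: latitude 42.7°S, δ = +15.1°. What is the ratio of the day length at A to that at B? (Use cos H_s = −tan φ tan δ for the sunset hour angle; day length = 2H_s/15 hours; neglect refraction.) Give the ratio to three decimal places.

A: H_s = arccos(−tan 8.8° · tan -6.7°) = 88.96°, so 2H_s/15 = 11.8613 h.
B: H_s = arccos(−tan -42.7° · tan 15.1°) = 75.58°, so 2H_s/15 = 10.0773 h.
Ratio A/B = 11.8613 / 10.0773 = 1.1770.

1.177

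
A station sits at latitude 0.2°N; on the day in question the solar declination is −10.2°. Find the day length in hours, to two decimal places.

cos H_s = −tan(0.2°) · tan(-10.2°) = 0.0006, so H_s = arccos(0.0006) = 89.97°.
Day length = 2 H_s / 15° h⁻¹ = 179.94° / 15 = 11.996 h.

12.00 hours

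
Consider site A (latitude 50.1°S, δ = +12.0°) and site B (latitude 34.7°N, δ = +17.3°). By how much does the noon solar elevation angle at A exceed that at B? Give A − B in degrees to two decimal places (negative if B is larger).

A: 90° − |-50.1 − (12.0)| = 27.90°.
B: 90° − |34.7 − (17.3)| = 72.60°.
A − B = 27.90 − 72.60 = -44.70°.

-44.70°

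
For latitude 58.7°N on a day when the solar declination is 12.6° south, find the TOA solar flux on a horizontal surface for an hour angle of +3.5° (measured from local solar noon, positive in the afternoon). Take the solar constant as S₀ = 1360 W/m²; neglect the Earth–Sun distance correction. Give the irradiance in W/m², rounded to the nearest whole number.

435 W/m²

cos θ_z = sin(58.7°) sin(-12.6°) + cos(58.7°) cos(-12.6°) cos(3.50°) = -0.1864 + 0.5061 = 0.3197.
Top-of-atmosphere irradiance = S₀ cos θ_z = 1360 × 0.3197 = 434.79 W/m².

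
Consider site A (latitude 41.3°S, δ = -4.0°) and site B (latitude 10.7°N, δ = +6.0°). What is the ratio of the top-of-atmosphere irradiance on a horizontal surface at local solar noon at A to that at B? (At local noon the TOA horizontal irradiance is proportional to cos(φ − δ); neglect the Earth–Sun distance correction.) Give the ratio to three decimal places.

A: cos θ_z = cos(-41.3° − (-4.0°)) = 0.7955.
B: cos θ_z = cos(10.7° − (6.0°)) = 0.9966.
Ratio A/B = 0.7955 / 0.9966 = 0.7982.

0.798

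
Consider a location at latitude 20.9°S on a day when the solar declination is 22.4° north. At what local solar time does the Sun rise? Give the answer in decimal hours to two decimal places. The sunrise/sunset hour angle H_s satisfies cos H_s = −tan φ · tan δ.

The sunset hour angle satisfies cos H_s = −tan φ tan δ = 0.1574, giving H_s = 80.94°.
Sunrise is at 12 − H_s/15 = 12 − 5.396 = 6.604 h local solar time.

6.60 h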